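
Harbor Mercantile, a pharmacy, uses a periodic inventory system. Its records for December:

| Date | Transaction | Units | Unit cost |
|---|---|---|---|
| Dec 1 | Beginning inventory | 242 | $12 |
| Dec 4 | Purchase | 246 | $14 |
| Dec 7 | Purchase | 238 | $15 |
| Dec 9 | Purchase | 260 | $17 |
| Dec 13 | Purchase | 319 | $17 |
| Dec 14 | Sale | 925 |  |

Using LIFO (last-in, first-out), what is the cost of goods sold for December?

Dec 14, 925 sold [LIFO — newest first]: 319 @ $17 + 260 @ $17 + 238 @ $15 + 108 @ $14 = $14,925
Ending inventory: 242 @ $12 + 138 @ $14 = $4,836
Check: goods available $19,761 = COGS $14,925 + ending $4,836

COGS = $14,925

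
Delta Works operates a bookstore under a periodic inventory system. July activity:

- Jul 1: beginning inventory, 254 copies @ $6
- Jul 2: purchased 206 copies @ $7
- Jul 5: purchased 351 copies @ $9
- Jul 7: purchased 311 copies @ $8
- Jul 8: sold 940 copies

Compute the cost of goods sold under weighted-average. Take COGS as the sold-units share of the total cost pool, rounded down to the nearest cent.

Jul 8, sell 940: 940/1122 × $8,613.00 → $7,215.88
Ending inventory (cost pool remaining) = $1,397.12

COGS = $7,215.88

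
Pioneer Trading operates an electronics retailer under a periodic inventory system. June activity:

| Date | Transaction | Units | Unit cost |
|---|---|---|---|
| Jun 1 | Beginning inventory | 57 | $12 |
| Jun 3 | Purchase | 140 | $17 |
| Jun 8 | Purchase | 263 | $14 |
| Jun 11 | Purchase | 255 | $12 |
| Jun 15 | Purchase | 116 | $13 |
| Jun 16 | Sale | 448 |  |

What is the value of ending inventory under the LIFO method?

Jun 16, 448 sold [LIFO — newest first]: 116 @ $13 + 255 @ $12 + 77 @ $14 = $5,646
Ending inventory: 57 @ $12 + 140 @ $17 + 186 @ $14 = $5,668

Ending inventory = $5,668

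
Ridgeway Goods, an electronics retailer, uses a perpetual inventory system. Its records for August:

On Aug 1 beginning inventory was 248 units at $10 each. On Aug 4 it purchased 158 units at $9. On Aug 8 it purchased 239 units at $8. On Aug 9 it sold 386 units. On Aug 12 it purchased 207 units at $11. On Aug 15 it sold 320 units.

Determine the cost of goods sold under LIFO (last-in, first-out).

COGS = $6,631

Aug 9, 386 sold [LIFO — newest first]: 239 @ $8 + 147 @ $9 = $3,235
Aug 15, 320 sold [LIFO — newest first]: 207 @ $11 + 11 @ $9 + 102 @ $10 = $3,396
Total COGS = $3,235 + $3,396 = $6,631
Ending inventory: 146 @ $10 = $1,460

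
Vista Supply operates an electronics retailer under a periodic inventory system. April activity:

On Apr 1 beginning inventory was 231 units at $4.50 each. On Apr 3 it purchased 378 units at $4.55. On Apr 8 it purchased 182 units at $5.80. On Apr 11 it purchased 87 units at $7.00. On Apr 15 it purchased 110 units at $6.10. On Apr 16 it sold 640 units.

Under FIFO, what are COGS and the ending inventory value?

COGS = $2,939.20; ending inventory = $2,155.80

Apr 16, 640 sold [FIFO — oldest first]: 231 @ $4.50 + 378 @ $4.55 + 31 @ $5.80 = $2,939.20
Ending inventory: 151 @ $5.80 + 87 @ $7.00 + 110 @ $6.10 = $2,155.80
Check: goods available $5,095.00 = COGS $2,939.20 + ending $2,155.80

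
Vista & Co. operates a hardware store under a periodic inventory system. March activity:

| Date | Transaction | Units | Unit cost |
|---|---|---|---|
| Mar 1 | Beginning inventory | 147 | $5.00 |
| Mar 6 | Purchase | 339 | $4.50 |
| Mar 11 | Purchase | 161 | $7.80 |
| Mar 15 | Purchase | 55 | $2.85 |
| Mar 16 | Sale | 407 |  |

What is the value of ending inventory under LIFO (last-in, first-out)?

Ending inventory = $1,401.00

Mar 16, 407 sold [LIFO — newest first]: 55 @ $2.85 + 161 @ $7.80 + 191 @ $4.50 = $2,272.05
Ending inventory: 147 @ $5.00 + 148 @ $4.50 = $1,401.00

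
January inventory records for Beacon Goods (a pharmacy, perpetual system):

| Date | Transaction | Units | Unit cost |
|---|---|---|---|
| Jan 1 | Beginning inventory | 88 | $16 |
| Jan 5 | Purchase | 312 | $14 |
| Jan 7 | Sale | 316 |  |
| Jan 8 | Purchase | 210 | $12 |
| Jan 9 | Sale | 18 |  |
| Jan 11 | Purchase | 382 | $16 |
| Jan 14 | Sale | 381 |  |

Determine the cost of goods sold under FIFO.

Jan 7, 316 sold [FIFO — oldest first]: 88 @ $16 + 228 @ $14 = $4,600
Jan 9, 18 sold [FIFO — oldest first]: 18 @ $14 = $252
Jan 14, 381 sold [FIFO — oldest first]: 66 @ $14 + 210 @ $12 + 105 @ $16 = $5,124
Total COGS = $4,600 + $252 + $5,124 = $9,976
Ending inventory: 277 @ $16 = $4,432

COGS = $9,976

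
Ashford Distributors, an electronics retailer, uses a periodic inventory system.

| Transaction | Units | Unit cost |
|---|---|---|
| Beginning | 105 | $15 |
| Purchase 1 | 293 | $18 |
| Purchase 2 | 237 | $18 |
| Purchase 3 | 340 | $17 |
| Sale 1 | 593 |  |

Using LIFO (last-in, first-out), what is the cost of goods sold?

COGS = $10,334

Sale 1 (593) [LIFO — newest first]: 340 @ $17 + 237 @ $18 + 16 @ $18 = $10,334
Ending inventory: 105 @ $15 + 277 @ $18 = $6,561
Check: goods available $16,895 = COGS $10,334 + ending $6,561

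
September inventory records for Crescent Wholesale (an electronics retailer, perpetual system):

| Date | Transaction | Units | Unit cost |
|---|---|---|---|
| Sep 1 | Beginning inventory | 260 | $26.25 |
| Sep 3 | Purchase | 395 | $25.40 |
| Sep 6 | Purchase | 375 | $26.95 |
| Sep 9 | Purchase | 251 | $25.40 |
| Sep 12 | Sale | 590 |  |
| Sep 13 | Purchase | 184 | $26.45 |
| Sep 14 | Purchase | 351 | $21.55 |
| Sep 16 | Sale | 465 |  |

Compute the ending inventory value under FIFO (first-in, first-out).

Ending inventory = $18,171.25

Sep 12, 590 sold [FIFO — oldest first]: 260 @ $26.25 + 330 @ $25.40 = $15,207.00
Sep 16, 465 sold [FIFO — oldest first]: 65 @ $25.40 + 375 @ $26.95 + 25 @ $25.40 = $12,392.25
Total COGS = $15,207.00 + $12,392.25 = $27,599.25
Ending inventory: 226 @ $25.40 + 184 @ $26.45 + 351 @ $21.55 = $18,171.25
Check: goods available $45,770.50 = COGS $27,599.25 + ending $18,171.25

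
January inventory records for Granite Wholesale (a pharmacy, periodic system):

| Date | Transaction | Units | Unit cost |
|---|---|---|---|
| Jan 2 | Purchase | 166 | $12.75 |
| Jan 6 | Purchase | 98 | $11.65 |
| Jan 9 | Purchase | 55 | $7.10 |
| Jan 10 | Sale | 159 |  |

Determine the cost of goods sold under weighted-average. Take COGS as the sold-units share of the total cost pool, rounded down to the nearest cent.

Jan 10, sell 159: 159/319 × $3,648.70 → $1,818.63
Ending inventory (cost pool remaining) = $1,830.07

COGS = $1,818.63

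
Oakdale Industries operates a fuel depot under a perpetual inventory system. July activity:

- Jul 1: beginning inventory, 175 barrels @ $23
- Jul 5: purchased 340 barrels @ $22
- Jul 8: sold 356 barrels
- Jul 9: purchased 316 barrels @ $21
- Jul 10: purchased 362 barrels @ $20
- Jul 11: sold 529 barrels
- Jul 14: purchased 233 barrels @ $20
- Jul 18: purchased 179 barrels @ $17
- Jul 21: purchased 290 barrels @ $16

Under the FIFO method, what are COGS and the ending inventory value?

COGS = $19,221; ending inventory = $18,503

Jul 8, 356 sold [FIFO — oldest first]: 175 @ $23 + 181 @ $22 = $8,007
Jul 11, 529 sold [FIFO — oldest first]: 159 @ $22 + 316 @ $21 + 54 @ $20 = $11,214
Total COGS = $8,007 + $11,214 = $19,221
Ending inventory: 308 @ $20 + 233 @ $20 + 179 @ $17 + 290 @ $16 = $18,503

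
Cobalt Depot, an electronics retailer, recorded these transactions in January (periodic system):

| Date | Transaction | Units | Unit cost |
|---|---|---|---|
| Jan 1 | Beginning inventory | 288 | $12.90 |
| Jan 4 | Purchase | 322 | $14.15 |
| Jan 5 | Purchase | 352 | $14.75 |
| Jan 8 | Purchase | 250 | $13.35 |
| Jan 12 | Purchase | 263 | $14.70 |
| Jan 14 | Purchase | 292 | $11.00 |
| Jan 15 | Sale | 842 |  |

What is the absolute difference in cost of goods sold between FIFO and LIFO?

FIFO COGS: 288 @ $12.90 + 322 @ $14.15 + 232 @ $14.75 = $11,693.50
LIFO COGS: 292 @ $11.00 + 263 @ $14.70 + 250 @ $13.35 + 37 @ $14.75 = $10,961.35
Difference = |$11,693.50 − $10,961.35| = $732.15

$732.15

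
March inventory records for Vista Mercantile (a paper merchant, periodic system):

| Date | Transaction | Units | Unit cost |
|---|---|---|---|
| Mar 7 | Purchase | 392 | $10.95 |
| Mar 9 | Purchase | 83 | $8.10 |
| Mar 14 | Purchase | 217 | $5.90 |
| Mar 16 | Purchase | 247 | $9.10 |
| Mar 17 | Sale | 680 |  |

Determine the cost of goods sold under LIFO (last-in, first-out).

COGS = $5,656.65

Mar 17, 680 sold [LIFO — newest first]: 247 @ $9.10 + 217 @ $5.90 + 83 @ $8.10 + 133 @ $10.95 = $5,656.65
Ending inventory: 259 @ $10.95 = $2,836.05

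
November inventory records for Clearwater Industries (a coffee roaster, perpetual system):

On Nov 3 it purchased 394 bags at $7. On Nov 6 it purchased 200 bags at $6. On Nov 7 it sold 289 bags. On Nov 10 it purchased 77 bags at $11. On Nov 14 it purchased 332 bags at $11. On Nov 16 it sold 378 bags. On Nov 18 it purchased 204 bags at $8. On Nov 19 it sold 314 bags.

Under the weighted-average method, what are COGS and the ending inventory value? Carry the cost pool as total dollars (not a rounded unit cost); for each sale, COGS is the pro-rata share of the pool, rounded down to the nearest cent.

After Nov 3: 394 on hand, pool $2,758.00 (≈ $7.0000 each)
After Nov 6: 594 on hand, pool $3,958.00 (≈ $6.6633 each)
Nov 7, sell 289: 289/594 × $3,958.00 → $1,925.69
After Nov 10: 382 on hand, pool $2,879.31 (≈ $7.5375 each)
After Nov 14: 714 on hand, pool $6,531.31 (≈ $9.1475 each)
Nov 16, sell 378: 378/714 × $6,531.31 → $3,457.75
After Nov 18: 540 on hand, pool $4,705.56 (≈ $8.7140 each)
Nov 19, sell 314: 314/540 × $4,705.56 → $2,736.19
Total COGS = $1,925.69 + $3,457.75 + $2,736.19 = $8,119.63
Ending inventory (cost pool remaining) = $1,969.37
Check: goods available $10,089.00 = COGS $8,119.63 + ending $1,969.37

COGS = $8,119.63; ending inventory = $1,969.37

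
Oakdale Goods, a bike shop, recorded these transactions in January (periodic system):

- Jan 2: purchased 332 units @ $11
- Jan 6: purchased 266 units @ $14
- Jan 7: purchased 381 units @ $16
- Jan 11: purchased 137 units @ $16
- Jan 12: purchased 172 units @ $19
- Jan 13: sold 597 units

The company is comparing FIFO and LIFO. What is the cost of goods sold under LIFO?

FIFO COGS: 332 @ $11 + 265 @ $14 = $7,362
LIFO COGS: 172 @ $19 + 137 @ $16 + 288 @ $16 = $10,068

COGS = $10,068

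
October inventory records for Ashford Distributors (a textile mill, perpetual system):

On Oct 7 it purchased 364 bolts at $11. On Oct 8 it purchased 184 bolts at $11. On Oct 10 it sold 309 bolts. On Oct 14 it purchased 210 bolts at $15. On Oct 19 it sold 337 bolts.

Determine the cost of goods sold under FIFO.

Oct 10, 309 sold [FIFO — oldest first]: 309 @ $11 = $3,399
Oct 19, 337 sold [FIFO — oldest first]: 55 @ $11 + 184 @ $11 + 98 @ $15 = $4,099
Total COGS = $3,399 + $4,099 = $7,498
Ending inventory: 112 @ $15 = $1,680

COGS = $7,498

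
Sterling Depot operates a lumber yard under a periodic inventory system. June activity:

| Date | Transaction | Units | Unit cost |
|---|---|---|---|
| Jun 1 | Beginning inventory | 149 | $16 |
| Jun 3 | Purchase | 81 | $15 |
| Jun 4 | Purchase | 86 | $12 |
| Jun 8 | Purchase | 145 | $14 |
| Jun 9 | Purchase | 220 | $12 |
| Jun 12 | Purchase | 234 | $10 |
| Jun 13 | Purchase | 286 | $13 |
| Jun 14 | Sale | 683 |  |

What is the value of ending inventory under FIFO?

Ending inventory = $6,038

Jun 14, 683 sold [FIFO — oldest first]: 149 @ $16 + 81 @ $15 + 86 @ $12 + 145 @ $14 + 220 @ $12 + 2 @ $10 = $9,321
Ending inventory: 232 @ $10 + 286 @ $13 = $6,038
Check: goods available $15,359 = COGS $9,321 + ending $6,038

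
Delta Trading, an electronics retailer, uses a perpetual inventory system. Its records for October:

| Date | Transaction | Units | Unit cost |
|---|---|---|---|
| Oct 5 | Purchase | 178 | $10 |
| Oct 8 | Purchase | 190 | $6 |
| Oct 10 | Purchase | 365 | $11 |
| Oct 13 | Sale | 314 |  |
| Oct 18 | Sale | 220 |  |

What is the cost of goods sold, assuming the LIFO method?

Oct 13, 314 sold [LIFO — newest first]: 314 @ $11 = $3,454
Oct 18, 220 sold [LIFO — newest first]: 51 @ $11 + 169 @ $6 = $1,575
Total COGS = $3,454 + $1,575 = $5,029
Ending inventory: 178 @ $10 + 21 @ $6 = $1,906

COGS = $5,029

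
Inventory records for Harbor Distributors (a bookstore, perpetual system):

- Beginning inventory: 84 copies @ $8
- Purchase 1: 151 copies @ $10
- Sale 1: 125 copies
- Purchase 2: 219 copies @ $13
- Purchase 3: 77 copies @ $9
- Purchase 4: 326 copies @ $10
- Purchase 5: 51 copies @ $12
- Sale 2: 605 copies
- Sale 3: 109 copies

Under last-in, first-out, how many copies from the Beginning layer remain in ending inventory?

Sale 1 (125) [LIFO — newest first]: 125 @ $10 = $1,250
Sale 2 (605) [LIFO — newest first]: 51 @ $12 + 326 @ $10 + 77 @ $9 + 151 @ $13 = $6,528
Sale 3 (109) [LIFO — newest first]: 68 @ $13 + 26 @ $10 + 15 @ $8 = $1,264
Total COGS = $1,250 + $6,528 + $1,264 = $9,042
Ending inventory: 69 @ $8 = $552
Check: goods available $9,594 = COGS $9,042 + ending $552

69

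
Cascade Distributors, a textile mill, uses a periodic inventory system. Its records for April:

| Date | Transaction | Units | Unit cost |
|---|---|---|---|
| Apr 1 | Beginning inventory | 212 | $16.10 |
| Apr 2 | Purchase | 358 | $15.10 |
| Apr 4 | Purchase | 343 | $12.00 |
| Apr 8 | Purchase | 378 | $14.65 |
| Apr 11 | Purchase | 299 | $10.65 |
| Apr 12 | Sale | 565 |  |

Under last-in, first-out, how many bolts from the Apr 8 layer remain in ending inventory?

Apr 12, 565 sold [LIFO — newest first]: 299 @ $10.65 + 266 @ $14.65 = $7,081.25
Ending inventory: 212 @ $16.10 + 358 @ $15.10 + 343 @ $12.00 + 112 @ $14.65 = $14,575.80
Check: goods available $21,657.05 = COGS $7,081.25 + ending $14,575.80

112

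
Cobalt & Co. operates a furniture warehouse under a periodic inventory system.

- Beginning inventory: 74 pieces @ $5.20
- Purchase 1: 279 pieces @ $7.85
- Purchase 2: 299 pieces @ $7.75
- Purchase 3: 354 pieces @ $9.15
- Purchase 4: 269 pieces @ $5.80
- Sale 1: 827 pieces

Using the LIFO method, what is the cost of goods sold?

COGS = $6,380.30

Sale 1 (827) [LIFO — newest first]: 269 @ $5.80 + 354 @ $9.15 + 204 @ $7.75 = $6,380.30
Ending inventory: 74 @ $5.20 + 279 @ $7.85 + 95 @ $7.75 = $3,311.20
Check: goods available $9,691.50 = COGS $6,380.30 + ending $3,311.20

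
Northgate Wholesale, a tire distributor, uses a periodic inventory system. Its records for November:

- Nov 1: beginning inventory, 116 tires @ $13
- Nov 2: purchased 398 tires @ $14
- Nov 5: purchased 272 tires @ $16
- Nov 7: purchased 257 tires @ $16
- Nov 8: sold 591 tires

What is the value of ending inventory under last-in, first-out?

Nov 8, 591 sold [LIFO — newest first]: 257 @ $16 + 272 @ $16 + 62 @ $14 = $9,332
Ending inventory: 116 @ $13 + 336 @ $14 = $6,212
Check: goods available $15,544 = COGS $9,332 + ending $6,212

Ending inventory = $6,212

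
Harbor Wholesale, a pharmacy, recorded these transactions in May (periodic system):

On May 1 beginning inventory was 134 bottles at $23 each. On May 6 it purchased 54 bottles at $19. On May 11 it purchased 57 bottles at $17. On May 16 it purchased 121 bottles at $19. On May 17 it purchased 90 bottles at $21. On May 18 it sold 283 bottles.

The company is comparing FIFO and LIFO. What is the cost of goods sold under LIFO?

FIFO COGS: 134 @ $23 + 54 @ $19 + 57 @ $17 + 38 @ $19 = $5,799
LIFO COGS: 90 @ $21 + 121 @ $19 + 57 @ $17 + 15 @ $19 = $5,443

COGS = $5,443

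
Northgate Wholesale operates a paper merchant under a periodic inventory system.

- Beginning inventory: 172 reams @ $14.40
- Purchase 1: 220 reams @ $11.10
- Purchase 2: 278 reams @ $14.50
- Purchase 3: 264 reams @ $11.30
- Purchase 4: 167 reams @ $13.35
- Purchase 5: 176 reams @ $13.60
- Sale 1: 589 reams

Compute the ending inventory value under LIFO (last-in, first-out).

Sale 1 (589) [LIFO — newest first]: 176 @ $13.60 + 167 @ $13.35 + 246 @ $11.30 = $7,402.85
Ending inventory: 172 @ $14.40 + 220 @ $11.10 + 278 @ $14.50 + 18 @ $11.30 = $9,153.20
Check: goods available $16,556.05 = COGS $7,402.85 + ending $9,153.20

Ending inventory = $9,153.20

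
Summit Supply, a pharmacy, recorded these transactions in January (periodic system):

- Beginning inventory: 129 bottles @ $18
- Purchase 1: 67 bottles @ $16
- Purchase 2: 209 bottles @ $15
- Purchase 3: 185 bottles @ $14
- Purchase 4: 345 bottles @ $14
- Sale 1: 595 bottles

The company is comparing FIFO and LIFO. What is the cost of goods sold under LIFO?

FIFO COGS: 129 @ $18 + 67 @ $16 + 209 @ $15 + 185 @ $14 + 5 @ $14 = $9,189
LIFO COGS: 345 @ $14 + 185 @ $14 + 65 @ $15 = $8,395

COGS = $8,395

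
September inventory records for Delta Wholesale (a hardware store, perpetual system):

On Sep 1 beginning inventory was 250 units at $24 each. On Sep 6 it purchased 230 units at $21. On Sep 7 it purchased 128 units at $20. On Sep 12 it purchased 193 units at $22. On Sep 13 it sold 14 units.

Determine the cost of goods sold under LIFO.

Sep 13, 14 sold [LIFO — newest first]: 14 @ $22 = $308
Ending inventory: 250 @ $24 + 230 @ $21 + 128 @ $20 + 179 @ $22 = $17,328
Check: goods available $17,636 = COGS $308 + ending $17,328

COGS = $308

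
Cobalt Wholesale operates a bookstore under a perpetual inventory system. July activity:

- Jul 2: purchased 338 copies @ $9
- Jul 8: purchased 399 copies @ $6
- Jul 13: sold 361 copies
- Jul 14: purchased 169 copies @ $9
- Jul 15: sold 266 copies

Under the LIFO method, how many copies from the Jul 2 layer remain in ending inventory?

Jul 13, 361 sold [LIFO — newest first]: 361 @ $6 = $2,166
Jul 15, 266 sold [LIFO — newest first]: 169 @ $9 + 38 @ $6 + 59 @ $9 = $2,280
Total COGS = $2,166 + $2,280 = $4,446
Ending inventory: 279 @ $9 = $2,511

279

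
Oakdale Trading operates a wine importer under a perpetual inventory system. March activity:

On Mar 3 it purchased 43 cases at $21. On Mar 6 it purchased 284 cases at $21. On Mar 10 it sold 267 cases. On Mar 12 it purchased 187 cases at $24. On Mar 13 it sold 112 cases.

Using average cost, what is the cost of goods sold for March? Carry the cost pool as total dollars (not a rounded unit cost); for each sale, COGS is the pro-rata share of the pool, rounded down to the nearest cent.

COGS = $8,213.38

After Mar 3: 43 on hand, pool $903.00 (≈ $21.0000 each)
After Mar 6: 327 on hand, pool $6,867.00 (≈ $21.0000 each)
Mar 10, sell 267: 267/327 × $6,867.00 → $5,607.00
After Mar 12: 247 on hand, pool $5,748.00 (≈ $23.2713 each)
Mar 13, sell 112: 112/247 × $5,748.00 → $2,606.38
Total COGS = $5,607.00 + $2,606.38 = $8,213.38
Ending inventory (cost pool remaining) = $3,141.62
Check: goods available $11,355.00 = COGS $8,213.38 + ending $3,141.62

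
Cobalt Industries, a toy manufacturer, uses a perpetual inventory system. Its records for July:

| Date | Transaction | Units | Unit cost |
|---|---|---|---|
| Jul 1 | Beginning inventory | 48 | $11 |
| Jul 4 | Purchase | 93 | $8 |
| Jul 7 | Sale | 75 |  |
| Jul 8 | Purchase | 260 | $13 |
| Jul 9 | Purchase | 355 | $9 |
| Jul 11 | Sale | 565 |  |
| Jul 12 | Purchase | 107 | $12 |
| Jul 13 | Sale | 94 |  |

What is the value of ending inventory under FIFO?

Jul 7, 75 sold [FIFO — oldest first]: 48 @ $11 + 27 @ $8 = $744
Jul 11, 565 sold [FIFO — oldest first]: 66 @ $8 + 260 @ $13 + 239 @ $9 = $6,059
Jul 13, 94 sold [FIFO — oldest first]: 94 @ $9 = $846
Total COGS = $744 + $6,059 + $846 = $7,649
Ending inventory: 22 @ $9 + 107 @ $12 = $1,482

Ending inventory = $1,482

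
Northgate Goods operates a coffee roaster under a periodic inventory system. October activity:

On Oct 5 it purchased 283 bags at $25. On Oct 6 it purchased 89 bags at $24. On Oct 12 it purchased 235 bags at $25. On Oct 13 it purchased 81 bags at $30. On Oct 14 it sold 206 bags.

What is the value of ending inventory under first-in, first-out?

Ending inventory = $12,366

Oct 14, 206 sold [FIFO — oldest first]: 206 @ $25 = $5,150
Ending inventory: 77 @ $25 + 89 @ $24 + 235 @ $25 + 81 @ $30 = $12,366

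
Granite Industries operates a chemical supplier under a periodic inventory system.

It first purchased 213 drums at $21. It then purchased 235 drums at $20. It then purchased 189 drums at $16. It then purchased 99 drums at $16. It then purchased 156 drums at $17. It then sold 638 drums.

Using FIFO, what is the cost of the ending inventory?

Ending inventory = $4,220

Sale 1 (638) [FIFO — oldest first]: 213 @ $21 + 235 @ $20 + 189 @ $16 + 1 @ $16 = $12,213
Ending inventory: 98 @ $16 + 156 @ $17 = $4,220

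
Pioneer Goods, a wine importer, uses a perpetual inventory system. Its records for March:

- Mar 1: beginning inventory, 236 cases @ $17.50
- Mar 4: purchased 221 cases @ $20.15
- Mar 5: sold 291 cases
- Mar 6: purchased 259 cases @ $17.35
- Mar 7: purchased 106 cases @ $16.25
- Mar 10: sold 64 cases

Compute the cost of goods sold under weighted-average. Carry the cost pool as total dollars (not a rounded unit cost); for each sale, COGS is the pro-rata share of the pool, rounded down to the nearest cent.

COGS = $6,590.39

After Mar 1: 236 on hand, pool $4,130.00 (≈ $17.5000 each)
After Mar 4: 457 on hand, pool $8,583.15 (≈ $18.7815 each)
Mar 5, sell 291: 291/457 × $8,583.15 → $5,465.41
After Mar 6: 425 on hand, pool $7,611.39 (≈ $17.9092 each)
After Mar 7: 531 on hand, pool $9,333.89 (≈ $17.5779 each)
Mar 10, sell 64: 64/531 × $9,333.89 → $1,124.98
Total COGS = $5,465.41 + $1,124.98 = $6,590.39
Ending inventory (cost pool remaining) = $8,208.91
Check: goods available $14,799.30 = COGS $6,590.39 + ending $8,208.91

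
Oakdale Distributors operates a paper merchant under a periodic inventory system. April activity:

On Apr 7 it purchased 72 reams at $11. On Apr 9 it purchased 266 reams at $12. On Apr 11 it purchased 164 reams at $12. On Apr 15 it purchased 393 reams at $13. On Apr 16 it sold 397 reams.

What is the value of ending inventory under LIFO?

Ending inventory = $5,904

Apr 16, 397 sold [LIFO — newest first]: 393 @ $13 + 4 @ $12 = $5,157
Ending inventory: 72 @ $11 + 266 @ $12 + 160 @ $12 = $5,904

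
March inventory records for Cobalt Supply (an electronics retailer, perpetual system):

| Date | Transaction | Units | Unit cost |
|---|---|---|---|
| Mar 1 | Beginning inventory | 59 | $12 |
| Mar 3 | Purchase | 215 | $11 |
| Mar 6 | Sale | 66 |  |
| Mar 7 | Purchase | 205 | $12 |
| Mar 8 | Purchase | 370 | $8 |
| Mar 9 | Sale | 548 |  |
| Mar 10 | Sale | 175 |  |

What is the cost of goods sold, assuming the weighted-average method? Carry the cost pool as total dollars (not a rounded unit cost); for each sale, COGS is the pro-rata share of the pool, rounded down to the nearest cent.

After Mar 1: 59 on hand, pool $708.00 (≈ $12.0000 each)
After Mar 3: 274 on hand, pool $3,073.00 (≈ $11.2153 each)
Mar 6, sell 66: 66/274 × $3,073.00 → $740.21
After Mar 7: 413 on hand, pool $4,792.79 (≈ $11.6048 each)
After Mar 8: 783 on hand, pool $7,752.79 (≈ $9.9014 each)
Mar 9, sell 548: 548/783 × $7,752.79 → $5,425.96
Mar 10, sell 175: 175/235 × $2,326.83 → $1,732.74
Total COGS = $740.21 + $5,425.96 + $1,732.74 = $7,898.91
Ending inventory (cost pool remaining) = $594.09

COGS = $7,898.91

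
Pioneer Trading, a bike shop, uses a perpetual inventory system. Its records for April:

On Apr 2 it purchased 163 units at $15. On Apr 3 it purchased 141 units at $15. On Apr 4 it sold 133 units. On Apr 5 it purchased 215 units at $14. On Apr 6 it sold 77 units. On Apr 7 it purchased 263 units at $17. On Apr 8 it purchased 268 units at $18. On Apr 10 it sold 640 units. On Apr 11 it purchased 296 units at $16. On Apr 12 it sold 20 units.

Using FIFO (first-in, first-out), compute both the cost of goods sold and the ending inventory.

Apr 4, 133 sold [FIFO — oldest first]: 133 @ $15 = $1,995
Apr 6, 77 sold [FIFO — oldest first]: 30 @ $15 + 47 @ $15 = $1,155
Apr 10, 640 sold [FIFO — oldest first]: 94 @ $15 + 215 @ $14 + 263 @ $17 + 68 @ $18 = $10,115
Apr 12, 20 sold [FIFO — oldest first]: 20 @ $18 = $360
Total COGS = $1,995 + $1,155 + $10,115 + $360 = $13,625
Ending inventory: 180 @ $18 + 296 @ $16 = $7,976
Check: goods available $21,601 = COGS $13,625 + ending $7,976

COGS = $13,625; ending inventory = $7,976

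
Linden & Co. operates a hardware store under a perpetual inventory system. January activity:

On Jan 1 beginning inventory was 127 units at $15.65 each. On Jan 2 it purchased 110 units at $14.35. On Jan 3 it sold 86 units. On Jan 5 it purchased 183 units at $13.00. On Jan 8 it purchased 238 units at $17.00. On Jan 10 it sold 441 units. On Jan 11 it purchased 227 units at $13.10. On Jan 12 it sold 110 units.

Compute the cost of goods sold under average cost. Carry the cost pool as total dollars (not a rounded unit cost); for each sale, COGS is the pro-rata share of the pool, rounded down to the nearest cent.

COGS = $9,524.95

After Jan 1: 127 on hand, pool $1,987.55 (≈ $15.6500 each)
After Jan 2: 237 on hand, pool $3,566.05 (≈ $15.0466 each)
Jan 3, sell 86: 86/237 × $3,566.05 → $1,294.00
After Jan 5: 334 on hand, pool $4,651.05 (≈ $13.9253 each)
After Jan 8: 572 on hand, pool $8,697.05 (≈ $15.2046 each)
Jan 10, sell 441: 441/572 × $8,697.05 → $6,705.24
After Jan 11: 358 on hand, pool $4,965.51 (≈ $13.8701 each)
Jan 12, sell 110: 110/358 × $4,965.51 → $1,525.71
Total COGS = $1,294.00 + $6,705.24 + $1,525.71 = $9,524.95
Ending inventory (cost pool remaining) = $3,439.80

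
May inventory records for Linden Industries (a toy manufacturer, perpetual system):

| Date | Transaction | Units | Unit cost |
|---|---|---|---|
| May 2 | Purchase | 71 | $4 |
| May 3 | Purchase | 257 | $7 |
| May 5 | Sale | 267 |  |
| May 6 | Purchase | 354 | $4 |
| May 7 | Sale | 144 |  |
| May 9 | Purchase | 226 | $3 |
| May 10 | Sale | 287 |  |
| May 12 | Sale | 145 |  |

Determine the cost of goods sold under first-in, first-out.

May 5, 267 sold [FIFO — oldest first]: 71 @ $4 + 196 @ $7 = $1,656
May 7, 144 sold [FIFO — oldest first]: 61 @ $7 + 83 @ $4 = $759
May 10, 287 sold [FIFO — oldest first]: 271 @ $4 + 16 @ $3 = $1,132
May 12, 145 sold [FIFO — oldest first]: 145 @ $3 = $435
Total COGS = $1,656 + $759 + $1,132 + $435 = $3,982
Ending inventory: 65 @ $3 = $195

COGS = $3,982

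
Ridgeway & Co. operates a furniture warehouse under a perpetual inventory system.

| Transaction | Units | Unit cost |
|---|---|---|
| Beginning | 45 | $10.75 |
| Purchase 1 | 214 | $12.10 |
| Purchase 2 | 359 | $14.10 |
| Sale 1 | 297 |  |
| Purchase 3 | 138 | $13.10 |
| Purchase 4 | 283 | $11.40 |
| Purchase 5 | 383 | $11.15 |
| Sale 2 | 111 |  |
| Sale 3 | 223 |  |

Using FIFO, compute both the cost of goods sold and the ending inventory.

Sale 1 (297) [FIFO — oldest first]: 45 @ $10.75 + 214 @ $12.10 + 38 @ $14.10 = $3,608.95
Sale 2 (111) [FIFO — oldest first]: 111 @ $14.10 = $1,565.10
Sale 3 (223) [FIFO — oldest first]: 210 @ $14.10 + 13 @ $13.10 = $3,131.30
Total COGS = $3,608.95 + $1,565.10 + $3,131.30 = $8,305.35
Ending inventory: 125 @ $13.10 + 283 @ $11.40 + 383 @ $11.15 = $9,134.15

COGS = $8,305.35; ending inventory = $9,134.15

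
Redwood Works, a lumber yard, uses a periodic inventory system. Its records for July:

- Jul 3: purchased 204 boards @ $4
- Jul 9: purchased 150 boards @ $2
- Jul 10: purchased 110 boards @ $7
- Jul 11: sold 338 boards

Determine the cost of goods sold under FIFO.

COGS = $1,084

Jul 11, 338 sold [FIFO — oldest first]: 204 @ $4 + 134 @ $2 = $1,084
Ending inventory: 16 @ $2 + 110 @ $7 = $802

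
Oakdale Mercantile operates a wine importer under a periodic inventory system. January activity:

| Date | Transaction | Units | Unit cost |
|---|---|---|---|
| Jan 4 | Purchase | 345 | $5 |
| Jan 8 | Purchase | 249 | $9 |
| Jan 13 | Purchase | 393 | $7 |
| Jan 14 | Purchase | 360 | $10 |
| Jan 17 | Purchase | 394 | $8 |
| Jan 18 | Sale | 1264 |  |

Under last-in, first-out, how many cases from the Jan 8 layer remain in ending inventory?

Jan 18, 1264 sold [LIFO — newest first]: 394 @ $8 + 360 @ $10 + 393 @ $7 + 117 @ $9 = $10,556
Ending inventory: 345 @ $5 + 132 @ $9 = $2,913

132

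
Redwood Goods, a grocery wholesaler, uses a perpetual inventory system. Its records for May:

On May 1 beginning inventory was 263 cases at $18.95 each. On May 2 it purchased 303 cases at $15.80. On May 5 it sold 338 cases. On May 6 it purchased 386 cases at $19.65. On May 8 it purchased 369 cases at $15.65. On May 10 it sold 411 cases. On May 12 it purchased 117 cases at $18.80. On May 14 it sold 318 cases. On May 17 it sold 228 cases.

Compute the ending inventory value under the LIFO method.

Ending inventory = $2,709.85

May 5, 338 sold [LIFO — newest first]: 303 @ $15.80 + 35 @ $18.95 = $5,450.65
May 10, 411 sold [LIFO — newest first]: 369 @ $15.65 + 42 @ $19.65 = $6,600.15
May 14, 318 sold [LIFO — newest first]: 117 @ $18.80 + 201 @ $19.65 = $6,149.25
May 17, 228 sold [LIFO — newest first]: 143 @ $19.65 + 85 @ $18.95 = $4,420.70
Total COGS = $5,450.65 + $6,600.15 + $6,149.25 + $4,420.70 = $22,620.75
Ending inventory: 143 @ $18.95 = $2,709.85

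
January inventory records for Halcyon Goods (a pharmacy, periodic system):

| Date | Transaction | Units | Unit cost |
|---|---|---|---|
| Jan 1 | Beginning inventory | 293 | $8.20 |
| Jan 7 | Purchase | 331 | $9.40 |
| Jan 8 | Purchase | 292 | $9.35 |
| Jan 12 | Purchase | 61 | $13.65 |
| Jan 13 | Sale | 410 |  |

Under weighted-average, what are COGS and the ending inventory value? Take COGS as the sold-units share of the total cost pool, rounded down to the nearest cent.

Jan 13, sell 410: 410/977 × $9,076.85 → $3,809.11
Ending inventory (cost pool remaining) = $5,267.74
Check: goods available $9,076.85 = COGS $3,809.11 + ending $5,267.74

COGS = $3,809.11; ending inventory = $5,267.74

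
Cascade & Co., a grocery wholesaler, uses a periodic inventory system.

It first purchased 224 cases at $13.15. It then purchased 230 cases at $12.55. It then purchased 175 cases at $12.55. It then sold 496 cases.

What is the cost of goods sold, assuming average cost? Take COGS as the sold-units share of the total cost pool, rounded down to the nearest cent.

COGS = $6,330.78

Sale 1, sell 496: 496/629 × $8,028.35 → $6,330.78
Ending inventory (cost pool remaining) = $1,697.57
Check: goods available $8,028.35 = COGS $6,330.78 + ending $1,697.57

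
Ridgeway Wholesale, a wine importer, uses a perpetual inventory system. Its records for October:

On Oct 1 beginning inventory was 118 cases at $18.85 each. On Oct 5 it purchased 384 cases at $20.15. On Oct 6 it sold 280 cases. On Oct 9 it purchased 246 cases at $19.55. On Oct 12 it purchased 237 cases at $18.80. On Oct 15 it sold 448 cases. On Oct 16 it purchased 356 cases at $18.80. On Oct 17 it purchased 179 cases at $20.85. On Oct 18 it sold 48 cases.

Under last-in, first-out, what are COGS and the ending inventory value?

Oct 6, 280 sold [LIFO — newest first]: 280 @ $20.15 = $5,642.00
Oct 15, 448 sold [LIFO — newest first]: 237 @ $18.80 + 211 @ $19.55 = $8,580.65
Oct 18, 48 sold [LIFO — newest first]: 48 @ $20.85 = $1,000.80
Total COGS = $5,642.00 + $8,580.65 + $1,000.80 = $15,223.45
Ending inventory: 118 @ $18.85 + 104 @ $20.15 + 35 @ $19.55 + 356 @ $18.80 + 131 @ $20.85 = $14,428.30

COGS = $15,223.45; ending inventory = $14,428.30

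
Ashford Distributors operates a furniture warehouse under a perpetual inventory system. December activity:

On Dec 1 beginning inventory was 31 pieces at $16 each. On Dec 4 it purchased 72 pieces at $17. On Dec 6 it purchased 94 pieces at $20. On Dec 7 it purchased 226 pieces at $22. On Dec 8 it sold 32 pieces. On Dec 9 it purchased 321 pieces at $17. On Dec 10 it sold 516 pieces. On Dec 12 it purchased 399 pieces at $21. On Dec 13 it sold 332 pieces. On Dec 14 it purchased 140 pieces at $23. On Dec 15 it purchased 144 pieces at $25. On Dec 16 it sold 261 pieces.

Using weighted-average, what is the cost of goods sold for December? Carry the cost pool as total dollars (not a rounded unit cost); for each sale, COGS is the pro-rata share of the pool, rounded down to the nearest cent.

COGS = $22,874.41

After Dec 1: 31 on hand, pool $496.00 (≈ $16.0000 each)
After Dec 4: 103 on hand, pool $1,720.00 (≈ $16.6990 each)
After Dec 6: 197 on hand, pool $3,600.00 (≈ $18.2741 each)
After Dec 7: 423 on hand, pool $8,572.00 (≈ $20.2648 each)
Dec 8, sell 32: 32/423 × $8,572.00 → $648.47
After Dec 9: 712 on hand, pool $13,380.53 (≈ $18.7929 each)
Dec 10, sell 516: 516/712 × $13,380.53 → $9,697.12
After Dec 12: 595 on hand, pool $12,062.41 (≈ $20.2730 each)
Dec 13, sell 332: 332/595 × $12,062.41 → $6,730.62
After Dec 14: 403 on hand, pool $8,551.79 (≈ $21.2203 each)
After Dec 15: 547 on hand, pool $12,151.79 (≈ $22.2153 each)
Dec 16, sell 261: 261/547 × $12,151.79 → $5,798.20
Total COGS = $648.47 + $9,697.12 + $6,730.62 + $5,798.20 = $22,874.41
Ending inventory (cost pool remaining) = $6,353.59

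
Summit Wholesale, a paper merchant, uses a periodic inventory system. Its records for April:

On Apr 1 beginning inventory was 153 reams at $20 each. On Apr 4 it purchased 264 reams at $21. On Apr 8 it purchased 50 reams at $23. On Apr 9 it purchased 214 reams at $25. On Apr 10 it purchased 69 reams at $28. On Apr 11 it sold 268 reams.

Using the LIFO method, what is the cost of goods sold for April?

Apr 11, 268 sold [LIFO — newest first]: 69 @ $28 + 199 @ $25 = $6,907
Ending inventory: 153 @ $20 + 264 @ $21 + 50 @ $23 + 15 @ $25 = $10,129

COGS = $6,907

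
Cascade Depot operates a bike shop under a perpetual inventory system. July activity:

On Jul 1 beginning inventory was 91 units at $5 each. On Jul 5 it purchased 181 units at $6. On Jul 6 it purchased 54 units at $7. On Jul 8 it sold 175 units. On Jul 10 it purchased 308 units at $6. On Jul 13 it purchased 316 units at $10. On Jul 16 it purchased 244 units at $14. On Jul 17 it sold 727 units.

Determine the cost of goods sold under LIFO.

Jul 8, 175 sold [LIFO — newest first]: 54 @ $7 + 121 @ $6 = $1,104
Jul 17, 727 sold [LIFO — newest first]: 244 @ $14 + 316 @ $10 + 167 @ $6 = $7,578
Total COGS = $1,104 + $7,578 = $8,682
Ending inventory: 91 @ $5 + 60 @ $6 + 141 @ $6 = $1,661

COGS = $8,682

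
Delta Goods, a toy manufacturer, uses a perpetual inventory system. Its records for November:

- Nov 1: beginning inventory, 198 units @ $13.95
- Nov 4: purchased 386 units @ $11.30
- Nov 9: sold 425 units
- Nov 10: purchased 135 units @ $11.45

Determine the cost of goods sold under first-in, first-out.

Nov 9, 425 sold [FIFO — oldest first]: 198 @ $13.95 + 227 @ $11.30 = $5,327.20
Ending inventory: 159 @ $11.30 + 135 @ $11.45 = $3,342.45
Check: goods available $8,669.65 = COGS $5,327.20 + ending $3,342.45

COGS = $5,327.20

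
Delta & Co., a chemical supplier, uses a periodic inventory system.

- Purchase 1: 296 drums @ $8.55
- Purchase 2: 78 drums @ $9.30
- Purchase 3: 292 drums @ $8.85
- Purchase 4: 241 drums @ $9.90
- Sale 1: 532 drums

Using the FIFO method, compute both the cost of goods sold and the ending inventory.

Sale 1 (532) [FIFO — oldest first]: 296 @ $8.55 + 78 @ $9.30 + 158 @ $8.85 = $4,654.50
Ending inventory: 134 @ $8.85 + 241 @ $9.90 = $3,571.80

COGS = $4,654.50; ending inventory = $3,571.80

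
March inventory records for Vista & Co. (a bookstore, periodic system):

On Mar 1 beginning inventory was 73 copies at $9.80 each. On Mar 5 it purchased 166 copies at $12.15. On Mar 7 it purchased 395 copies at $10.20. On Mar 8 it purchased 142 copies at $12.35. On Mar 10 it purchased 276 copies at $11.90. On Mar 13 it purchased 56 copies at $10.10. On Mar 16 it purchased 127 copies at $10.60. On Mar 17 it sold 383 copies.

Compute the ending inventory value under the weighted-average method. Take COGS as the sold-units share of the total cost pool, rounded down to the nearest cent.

Mar 17, sell 383: 383/1235 × $13,711.20 → $4,252.13
Ending inventory (cost pool remaining) = $9,459.07

Ending inventory = $9,459.07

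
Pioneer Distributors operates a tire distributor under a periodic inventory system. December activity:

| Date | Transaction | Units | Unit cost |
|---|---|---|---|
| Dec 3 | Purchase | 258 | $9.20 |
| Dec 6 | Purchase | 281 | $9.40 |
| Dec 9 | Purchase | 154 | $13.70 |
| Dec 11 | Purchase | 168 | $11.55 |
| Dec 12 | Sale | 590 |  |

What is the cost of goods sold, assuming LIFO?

Dec 12, 590 sold [LIFO — newest first]: 168 @ $11.55 + 154 @ $13.70 + 268 @ $9.40 = $6,569.40
Ending inventory: 258 @ $9.20 + 13 @ $9.40 = $2,495.80

COGS = $6,569.40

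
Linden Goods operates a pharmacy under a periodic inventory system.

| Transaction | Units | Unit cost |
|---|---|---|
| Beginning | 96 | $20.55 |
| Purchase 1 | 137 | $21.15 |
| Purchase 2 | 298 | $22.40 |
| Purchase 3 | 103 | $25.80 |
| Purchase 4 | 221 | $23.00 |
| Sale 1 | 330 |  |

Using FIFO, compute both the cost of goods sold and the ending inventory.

COGS = $7,043.15; ending inventory = $12,242.80

Sale 1 (330) [FIFO — oldest first]: 96 @ $20.55 + 137 @ $21.15 + 97 @ $22.40 = $7,043.15
Ending inventory: 201 @ $22.40 + 103 @ $25.80 + 221 @ $23.00 = $12,242.80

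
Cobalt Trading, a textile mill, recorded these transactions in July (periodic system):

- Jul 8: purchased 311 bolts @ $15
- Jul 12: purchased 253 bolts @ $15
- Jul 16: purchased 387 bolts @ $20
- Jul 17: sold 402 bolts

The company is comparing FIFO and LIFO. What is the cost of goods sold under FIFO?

COGS = $6,030

FIFO COGS: 311 @ $15 + 91 @ $15 = $6,030
LIFO COGS: 387 @ $20 + 15 @ $15 = $7,965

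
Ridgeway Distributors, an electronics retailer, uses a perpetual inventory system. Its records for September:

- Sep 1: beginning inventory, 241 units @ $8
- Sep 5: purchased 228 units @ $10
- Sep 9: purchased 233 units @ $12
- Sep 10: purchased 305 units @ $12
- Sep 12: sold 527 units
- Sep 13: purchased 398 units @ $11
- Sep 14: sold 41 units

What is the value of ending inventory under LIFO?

Ending inventory = $8,267

Sep 12, 527 sold [LIFO — newest first]: 305 @ $12 + 222 @ $12 = $6,324
Sep 14, 41 sold [LIFO — newest first]: 41 @ $11 = $451
Total COGS = $6,324 + $451 = $6,775
Ending inventory: 241 @ $8 + 228 @ $10 + 11 @ $12 + 357 @ $11 = $8,267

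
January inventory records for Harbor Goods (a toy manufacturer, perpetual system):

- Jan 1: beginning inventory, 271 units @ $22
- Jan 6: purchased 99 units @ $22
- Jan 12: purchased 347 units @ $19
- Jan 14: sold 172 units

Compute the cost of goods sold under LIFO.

COGS = $3,268

Jan 14, 172 sold [LIFO — newest first]: 172 @ $19 = $3,268
Ending inventory: 271 @ $22 + 99 @ $22 + 175 @ $19 = $11,465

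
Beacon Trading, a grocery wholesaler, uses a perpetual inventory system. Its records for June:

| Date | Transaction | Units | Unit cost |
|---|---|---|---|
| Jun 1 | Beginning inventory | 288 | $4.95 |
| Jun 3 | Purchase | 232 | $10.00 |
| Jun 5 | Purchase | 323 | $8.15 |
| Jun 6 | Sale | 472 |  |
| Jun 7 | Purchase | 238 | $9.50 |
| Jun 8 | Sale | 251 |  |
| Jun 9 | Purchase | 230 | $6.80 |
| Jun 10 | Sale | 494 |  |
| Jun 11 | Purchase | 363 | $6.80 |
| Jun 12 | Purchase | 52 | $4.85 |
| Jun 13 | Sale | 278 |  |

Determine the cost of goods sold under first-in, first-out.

Jun 6, 472 sold [FIFO — oldest first]: 288 @ $4.95 + 184 @ $10.00 = $3,265.60
Jun 8, 251 sold [FIFO — oldest first]: 48 @ $10.00 + 203 @ $8.15 = $2,134.45
Jun 10, 494 sold [FIFO — oldest first]: 120 @ $8.15 + 238 @ $9.50 + 136 @ $6.80 = $4,163.80
Jun 13, 278 sold [FIFO — oldest first]: 94 @ $6.80 + 184 @ $6.80 = $1,890.40
Total COGS = $3,265.60 + $2,134.45 + $4,163.80 + $1,890.40 = $11,454.25
Ending inventory: 179 @ $6.80 + 52 @ $4.85 = $1,469.40

COGS = $11,454.25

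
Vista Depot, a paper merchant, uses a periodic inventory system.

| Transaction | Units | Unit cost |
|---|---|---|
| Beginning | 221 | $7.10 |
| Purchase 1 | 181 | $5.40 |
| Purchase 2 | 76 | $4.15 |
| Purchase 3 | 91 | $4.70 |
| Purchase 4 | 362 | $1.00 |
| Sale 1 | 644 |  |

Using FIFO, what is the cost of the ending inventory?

Sale 1 (644) [FIFO — oldest first]: 221 @ $7.10 + 181 @ $5.40 + 76 @ $4.15 + 91 @ $4.70 + 75 @ $1.00 = $3,364.60
Ending inventory: 287 @ $1.00 = $287.00

Ending inventory = $287.00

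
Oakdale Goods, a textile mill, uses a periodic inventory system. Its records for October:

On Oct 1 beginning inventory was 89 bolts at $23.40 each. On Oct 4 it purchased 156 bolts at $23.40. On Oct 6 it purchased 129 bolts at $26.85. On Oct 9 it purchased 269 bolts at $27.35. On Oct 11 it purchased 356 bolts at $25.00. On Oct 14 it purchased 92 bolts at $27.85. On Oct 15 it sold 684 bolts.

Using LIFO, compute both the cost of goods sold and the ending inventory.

COGS = $17,916.80; ending inventory = $10,099.20

Oct 15, 684 sold [LIFO — newest first]: 92 @ $27.85 + 356 @ $25.00 + 236 @ $27.35 = $17,916.80
Ending inventory: 89 @ $23.40 + 156 @ $23.40 + 129 @ $26.85 + 33 @ $27.35 = $10,099.20
Check: goods available $28,016.00 = COGS $17,916.80 + ending $10,099.20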